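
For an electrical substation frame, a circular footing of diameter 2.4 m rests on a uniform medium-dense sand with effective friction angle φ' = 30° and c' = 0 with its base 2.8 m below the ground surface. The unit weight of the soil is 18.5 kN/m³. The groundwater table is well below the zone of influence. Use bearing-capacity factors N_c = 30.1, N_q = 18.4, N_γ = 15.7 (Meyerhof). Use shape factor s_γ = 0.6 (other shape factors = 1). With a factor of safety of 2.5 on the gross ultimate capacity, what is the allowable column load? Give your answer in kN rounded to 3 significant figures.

q = γ·D_f = 18.5 × 2.8 = 51.8 kPa.
q·N_q = 51.8 × 18.4 = 953.12 kPa
0.5·γ·B·N_γ·s_γ = 0.5 × 18.5 × 2.4 × 15.7 × 0.6 = 209.12 kPa
q_ult = 953.12 + 209.12 = 1162.2 kPa.
Gross allowable pressure q_all = 1162.2 / 2.5 = 464.9 kPa.
Footing area = 4.5239 m², so allowable column load = 464.9 × 4.5239 = 2103.2 kN.

P_all ≈ 2100 kN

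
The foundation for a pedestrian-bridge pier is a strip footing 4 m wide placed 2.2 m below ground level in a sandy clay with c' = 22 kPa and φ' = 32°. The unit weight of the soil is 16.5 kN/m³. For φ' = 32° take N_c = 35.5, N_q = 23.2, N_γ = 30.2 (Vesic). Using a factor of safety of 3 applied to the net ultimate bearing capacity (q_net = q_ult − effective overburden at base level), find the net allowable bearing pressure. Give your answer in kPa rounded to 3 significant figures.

Effective surcharge at the founding depth q = γ·D_f = 16.5 × 2.2 = 36.3 kPa.
q_ult = c·N_c + q·N_q + 0.5·γ·B·N_γ
     = 22 × 35.5 + 36.3 × 23.2 + 0.5 × 16.5 × 4 × 30.2
     = 781 + 842.16 + 996.6 = 2619.8 kPa.
Net ultimate: q_net = 2619.8 − 36.3 = 2583.5 kPa.
q_all(net) = 2583.5 / 3 = 861.15 kPa.

q_all(net) ≈ 861 kPa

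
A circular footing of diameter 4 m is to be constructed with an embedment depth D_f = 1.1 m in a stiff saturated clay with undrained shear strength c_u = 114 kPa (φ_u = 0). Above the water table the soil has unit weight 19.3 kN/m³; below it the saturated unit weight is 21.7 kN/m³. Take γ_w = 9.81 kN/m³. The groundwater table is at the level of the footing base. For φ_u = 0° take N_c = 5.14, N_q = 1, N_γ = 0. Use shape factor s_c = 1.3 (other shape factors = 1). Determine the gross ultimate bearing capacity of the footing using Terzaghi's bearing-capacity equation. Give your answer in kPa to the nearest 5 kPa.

q_ult ≈ 785 kPa

q = γ·D_f = 19.3 × 1.1 = 21.23 kPa.
c·N_c·s_c = 114 × 5.14 × 1.3 = 761.75 kPa
q·N_q = 21.23 × 1 = 21.23 kPa
q_ult = 761.75 + 21.23 = 782.98 kPa.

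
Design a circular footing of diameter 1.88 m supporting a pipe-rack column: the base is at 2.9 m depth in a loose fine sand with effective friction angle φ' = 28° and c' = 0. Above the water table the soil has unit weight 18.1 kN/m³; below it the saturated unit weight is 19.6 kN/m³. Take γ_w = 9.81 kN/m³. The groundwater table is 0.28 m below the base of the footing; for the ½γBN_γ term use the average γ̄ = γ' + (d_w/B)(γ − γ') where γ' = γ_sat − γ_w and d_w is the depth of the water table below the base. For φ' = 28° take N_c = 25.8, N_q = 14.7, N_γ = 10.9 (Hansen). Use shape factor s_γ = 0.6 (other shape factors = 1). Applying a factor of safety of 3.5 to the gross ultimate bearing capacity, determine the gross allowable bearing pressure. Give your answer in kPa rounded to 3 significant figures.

q = γ·D_f = 18.1 × 2.9 = 52.49 kPa.
γ' = 9.79 kN/m³; averaging over the depth B below the base, γ̄ = γ' + (d_w/B)(γ − γ') = 11.028 kN/m³.
q·N_q = 52.49 × 14.7 = 771.6 kPa
0.5·γ·B·N_γ·s_γ = 0.5 × 11.028 × 1.88 × 10.9 × 0.6 = 67.794 kPa
q_ult = 771.6 + 67.794 = 839.4 kPa.
q_all = q_ult / FS = 839.4 / 3.5 = 239.83 kPa.

q_all ≈ 240 kPa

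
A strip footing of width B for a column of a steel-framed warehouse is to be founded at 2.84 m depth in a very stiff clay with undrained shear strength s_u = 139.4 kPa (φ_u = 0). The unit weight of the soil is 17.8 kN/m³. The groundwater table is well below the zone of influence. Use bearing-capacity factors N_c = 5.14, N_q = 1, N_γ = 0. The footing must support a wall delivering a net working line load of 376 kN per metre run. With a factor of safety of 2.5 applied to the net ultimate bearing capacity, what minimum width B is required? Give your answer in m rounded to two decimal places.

B = 1.31 m

q = γ·D_f = 17.8 × 2.84 = 50.552 kPa.
c·N_c = 139.4 × 5.14 = 716.52 kPa
q·N_q = 50.552 × 1 = 50.552 kPa
q_ult = 716.52 + 50.552 = 767.07 kPa.
For φ = 0 the ½γBN_γ term vanishes, so q_ult is independent of B. q_net = 767.07 − 50.552 = 716.52 kPa; q_all(net) = 716.52/2.5 = 286.61 kPa.
Required width B = w / q_all(net) = 376 / 286.61 = 1.312 m.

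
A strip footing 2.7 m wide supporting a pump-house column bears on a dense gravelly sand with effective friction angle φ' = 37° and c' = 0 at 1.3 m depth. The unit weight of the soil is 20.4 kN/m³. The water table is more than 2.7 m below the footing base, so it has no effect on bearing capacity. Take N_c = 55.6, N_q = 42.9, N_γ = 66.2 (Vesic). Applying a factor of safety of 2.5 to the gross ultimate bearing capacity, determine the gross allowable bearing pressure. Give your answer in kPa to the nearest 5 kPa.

q_all ≈ 1185 kPa

Overburden at base level: q = 20.4 × 1.3 = 26.52 kPa.
Surcharge term q·N_q = 26.52 × 42.9 = 1137.7 kPa; self-weight term 0.5·γ·B·N_γ = 0.5 × 20.4 × 2.7 × 66.2 = 1823.1 kPa.
q_ult = 1137.7 + 1823.1 = 2960.9 kPa.
q_all = q_ult / FS = 2960.9 / 2.5 = 1184.3 kPa.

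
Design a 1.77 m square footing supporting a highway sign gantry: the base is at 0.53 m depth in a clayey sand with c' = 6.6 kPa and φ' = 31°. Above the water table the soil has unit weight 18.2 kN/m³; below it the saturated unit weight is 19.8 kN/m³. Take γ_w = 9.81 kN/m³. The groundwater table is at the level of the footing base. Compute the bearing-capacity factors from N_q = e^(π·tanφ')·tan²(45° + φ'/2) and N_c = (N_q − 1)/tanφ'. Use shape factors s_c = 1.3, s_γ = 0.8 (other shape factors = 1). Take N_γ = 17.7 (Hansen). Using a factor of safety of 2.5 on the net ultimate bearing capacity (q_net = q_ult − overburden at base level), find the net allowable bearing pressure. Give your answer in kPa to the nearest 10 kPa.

N_q = e^(π·tan31°)·tan²(60.5°) = 20.63; N_c = (N_q − 1)/tanφ' = 32.67.
q = γ·D_f = 18.2 × 0.53 = 9.646 kPa.
For the ½γBN_γ term take γ' = 19.8 − 9.81 = 9.99 kN/m³ (soil below base is submerged).
c·N_c·s_c = 6.6 × 32.671 × 1.3 = 280.32 kPa
q·N_q = 9.646 × 20.631 = 199 kPa
0.5·γ·B·N_γ·s_γ = 0.5 × 9.99 × 1.77 × 17.7 × 0.8 = 125.19 kPa
q_ult = 280.32 + 199 + 125.19 = 604.51 kPa.
q_net = 604.51 − 9.646 = 594.87 kPa.
q_all(net) = 594.87 / 2.5 = 237.95 kPa.

q_all(net) ≈ 240 kPa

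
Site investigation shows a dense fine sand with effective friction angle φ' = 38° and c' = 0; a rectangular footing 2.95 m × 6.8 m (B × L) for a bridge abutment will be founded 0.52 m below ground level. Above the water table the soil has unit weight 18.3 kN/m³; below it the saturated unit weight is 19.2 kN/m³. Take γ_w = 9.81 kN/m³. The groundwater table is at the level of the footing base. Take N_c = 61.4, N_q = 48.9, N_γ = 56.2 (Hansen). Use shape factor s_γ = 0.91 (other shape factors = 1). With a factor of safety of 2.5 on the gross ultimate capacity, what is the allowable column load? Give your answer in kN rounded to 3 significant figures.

Effective surcharge at the founding depth q = γ·D_f = 18.3 × 0.52 = 9.516 kPa.
The water table coincides with the base, so in the self-weight term γ → γ' = 9.39 kN/m³.
q_ult = q·N_q + 0.5·γ·B·N_γ·s_γ
     = 9.516 × 48.9 + 0.5 × 9.39 × 2.95 × 56.2 × 0.91
     = 465.33 + 708.33 = 1173.7 kPa.
Gross allowable pressure q_all = 1173.7 / 2.5 = 469.46 kPa.
Footing area = 20.06 m², so allowable column load = 469.46 × 20.06 = 9417.5 kN.

P_all ≈ 9420 kN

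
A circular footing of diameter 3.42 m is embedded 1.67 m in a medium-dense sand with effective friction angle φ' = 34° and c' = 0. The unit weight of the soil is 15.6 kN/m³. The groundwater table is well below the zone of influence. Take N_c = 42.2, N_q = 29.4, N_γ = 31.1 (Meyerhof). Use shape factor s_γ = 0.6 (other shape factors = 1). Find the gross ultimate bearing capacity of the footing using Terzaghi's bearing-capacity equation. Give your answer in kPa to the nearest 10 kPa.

q_ult ≈ 1260 kPa

q = γ·D_f = 15.6 × 1.67 = 26.052 kPa.
q·N_q = 26.052 × 29.4 = 765.93 kPa
0.5·γ·B·N_γ·s_γ = 0.5 × 15.6 × 3.42 × 31.1 × 0.6 = 497.77 kPa
q_ult = 765.93 + 497.77 = 1263.7 kPa.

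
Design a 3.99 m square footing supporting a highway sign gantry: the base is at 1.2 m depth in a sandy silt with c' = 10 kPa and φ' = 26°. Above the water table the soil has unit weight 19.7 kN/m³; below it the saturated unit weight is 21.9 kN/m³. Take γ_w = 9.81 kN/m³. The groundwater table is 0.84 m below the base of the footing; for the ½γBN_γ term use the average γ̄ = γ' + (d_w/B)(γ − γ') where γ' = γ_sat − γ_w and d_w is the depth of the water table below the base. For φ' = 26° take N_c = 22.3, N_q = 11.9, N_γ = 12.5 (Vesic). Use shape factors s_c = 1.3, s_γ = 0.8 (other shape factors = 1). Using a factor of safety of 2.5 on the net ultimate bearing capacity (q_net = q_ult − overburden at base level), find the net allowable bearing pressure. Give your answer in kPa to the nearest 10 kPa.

Effective surcharge at the founding depth q = γ·D_f = 19.7 × 1.2 = 23.64 kPa.
With d_w = 0.84 m < B, γ̄ = 12.09 + (0.84/3.99) × (19.7 − 12.09) = 13.692 kN/m³.
q_ult = c·N_c·s_c + q·N_q + 0.5·γ·B·N_γ·s_γ
     = 10 × 22.3 × 1.3 + 23.64 × 11.9 + 0.5 × 13.692 × 3.99 × 12.5 × 0.8
     = 289.9 + 281.32 + 273.16 = 844.37 kPa.
q_net = 844.37 − 23.64 = 820.73 kPa.
q_all(net) = 820.73 / 2.5 = 328.29 kPa.

q_all(net) ≈ 330 kPa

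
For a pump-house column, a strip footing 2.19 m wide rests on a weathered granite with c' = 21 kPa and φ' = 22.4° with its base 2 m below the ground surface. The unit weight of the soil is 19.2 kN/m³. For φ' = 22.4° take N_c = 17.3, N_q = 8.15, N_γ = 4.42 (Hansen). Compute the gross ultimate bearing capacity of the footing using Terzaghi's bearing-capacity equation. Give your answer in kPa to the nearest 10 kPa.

q_ult ≈ 770 kPa

Overburden at base level: q = 19.2 × 2 = 38.4 kPa.
Cohesion term c·N_c = 21 × 17.3 = 363.3 kPa; surcharge term q·N_q = 38.4 × 8.15 = 312.96 kPa; self-weight term 0.5·γ·B·N_γ = 0.5 × 19.2 × 2.19 × 4.42 = 92.926 kPa.
q_ult = 363.3 + 312.96 + 92.926 = 769.19 kPa.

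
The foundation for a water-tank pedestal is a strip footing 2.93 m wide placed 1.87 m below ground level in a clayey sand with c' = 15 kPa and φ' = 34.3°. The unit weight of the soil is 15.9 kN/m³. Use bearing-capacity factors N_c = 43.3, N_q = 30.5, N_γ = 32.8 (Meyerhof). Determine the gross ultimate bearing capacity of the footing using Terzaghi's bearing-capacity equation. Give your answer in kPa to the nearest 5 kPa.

q_ult ≈ 2320 kPa

Overburden at base level: q = 15.9 × 1.87 = 29.733 kPa.
Cohesion term c·N_c = 15 × 43.3 = 649.5 kPa; surcharge term q·N_q = 29.733 × 30.5 = 906.86 kPa; self-weight term 0.5·γ·B·N_γ = 0.5 × 15.9 × 2.93 × 32.8 = 764.03 kPa.
q_ult = 649.5 + 906.86 + 764.03 = 2320.4 kPa.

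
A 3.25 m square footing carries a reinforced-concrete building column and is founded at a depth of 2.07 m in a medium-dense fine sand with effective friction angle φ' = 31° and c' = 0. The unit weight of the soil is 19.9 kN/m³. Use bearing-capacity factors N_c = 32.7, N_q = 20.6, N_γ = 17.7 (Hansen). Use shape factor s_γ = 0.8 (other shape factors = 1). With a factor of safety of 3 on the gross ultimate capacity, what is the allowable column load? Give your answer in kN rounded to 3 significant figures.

P_all ≈ 4600 kN

q = γ·D_f = 19.9 × 2.07 = 41.193 kPa.
q·N_q = 41.193 × 20.6 = 848.58 kPa
0.5·γ·B·N_γ·s_γ = 0.5 × 19.9 × 3.25 × 17.7 × 0.8 = 457.9 kPa
q_ult = 848.58 + 457.9 = 1306.5 kPa.
Gross allowable pressure q_all = 1306.5 / 3 = 435.49 kPa.
Footing area = 10.5625 m², so allowable column load = 435.49 × 10.5625 = 4599.9 kN.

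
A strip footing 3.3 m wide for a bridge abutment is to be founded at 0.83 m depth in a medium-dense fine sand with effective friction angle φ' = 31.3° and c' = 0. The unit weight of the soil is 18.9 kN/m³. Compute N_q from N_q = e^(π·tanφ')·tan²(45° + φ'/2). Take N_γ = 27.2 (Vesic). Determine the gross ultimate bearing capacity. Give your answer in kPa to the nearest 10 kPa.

q_ult ≈ 1180 kPa

tan31.3° = 0.608, so N_q = e^(π×0.608)·tan²(60.65°) = 6.754 × 3.162 = 21.36.
q = γ·D_f = 18.9 × 0.83 = 15.687 kPa.
q·N_q = 15.687 × 21.359 = 335.06 kPa
0.5·γ·B·N_γ = 0.5 × 18.9 × 3.3 × 27.2 = 848.23 kPa
q_ult = 335.06 + 848.23 = 1183.3 kPa.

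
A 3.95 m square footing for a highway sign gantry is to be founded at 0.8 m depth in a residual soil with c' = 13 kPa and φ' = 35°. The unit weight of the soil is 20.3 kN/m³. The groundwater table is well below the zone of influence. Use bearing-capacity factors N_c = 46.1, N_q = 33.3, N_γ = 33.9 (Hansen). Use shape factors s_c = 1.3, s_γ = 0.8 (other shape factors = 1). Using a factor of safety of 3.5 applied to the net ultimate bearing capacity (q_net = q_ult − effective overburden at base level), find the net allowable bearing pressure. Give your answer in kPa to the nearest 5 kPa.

q_all(net) ≈ 685 kPa

Effective surcharge at the founding depth q = γ·D_f = 20.3 × 0.8 = 16.24 kPa.
q_ult = c·N_c·s_c + q·N_q + 0.5·γ·B·N_γ·s_γ
     = 13 × 46.1 × 1.3 + 16.24 × 33.3 + 0.5 × 20.3 × 3.95 × 33.9 × 0.8
     = 779.09 + 540.79 + 1087.3 = 2407.2 kPa.
Net ultimate: q_net = 2407.2 − 16.24 = 2391 kPa.
q_all(net) = 2391 / 3.5 = 683.13 kPa.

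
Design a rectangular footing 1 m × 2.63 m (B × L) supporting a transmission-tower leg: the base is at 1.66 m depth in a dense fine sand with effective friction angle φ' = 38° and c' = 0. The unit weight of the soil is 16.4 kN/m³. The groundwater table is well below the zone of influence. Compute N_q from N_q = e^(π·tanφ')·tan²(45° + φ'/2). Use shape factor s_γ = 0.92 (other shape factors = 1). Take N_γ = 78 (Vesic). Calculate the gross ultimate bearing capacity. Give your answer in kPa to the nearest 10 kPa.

tan38° = 0.7813, so N_q = e^(π×0.7813)·tan²(64°) = 11.64 × 4.204 = 48.93.
Overburden at base level: q = 16.4 × 1.66 = 27.224 kPa.
Surcharge term q·N_q = 27.224 × 48.933 = 1332.2 kPa; self-weight term 0.5·γ·B·N_γ·s_γ = 0.5 × 16.4 × 1 × 78 × 0.92 = 588.43 kPa.
q_ult = 1332.2 + 588.43 = 1920.6 kPa.

q_ult ≈ 1920 kPa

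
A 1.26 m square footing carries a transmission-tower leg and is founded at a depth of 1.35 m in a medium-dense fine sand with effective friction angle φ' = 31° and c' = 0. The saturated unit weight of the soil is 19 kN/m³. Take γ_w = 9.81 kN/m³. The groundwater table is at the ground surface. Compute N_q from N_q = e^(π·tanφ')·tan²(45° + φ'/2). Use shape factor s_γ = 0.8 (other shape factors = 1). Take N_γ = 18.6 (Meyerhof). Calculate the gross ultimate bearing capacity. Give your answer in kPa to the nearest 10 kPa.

q_ult ≈ 340 kPa

tan31° = 0.6009, so N_q = e^(π×0.6009)·tan²(60.5°) = 6.604 × 3.124 = 20.63.
With the water table at the surface the whole profile is submerged: γ' = 19 − 9.81 = 9.19 kN/m³, so q = γ'·D_f = 12.406 kPa; the same γ' applies in the ½γBN_γ term.
q_ult = q·N_q + 0.5·γ·B·N_γ·s_γ
     = 12.406 × 20.631 + 0.5 × 9.19 × 1.26 × 18.6 × 0.8
     = 255.96 + 86.151 = 342.11 kPa.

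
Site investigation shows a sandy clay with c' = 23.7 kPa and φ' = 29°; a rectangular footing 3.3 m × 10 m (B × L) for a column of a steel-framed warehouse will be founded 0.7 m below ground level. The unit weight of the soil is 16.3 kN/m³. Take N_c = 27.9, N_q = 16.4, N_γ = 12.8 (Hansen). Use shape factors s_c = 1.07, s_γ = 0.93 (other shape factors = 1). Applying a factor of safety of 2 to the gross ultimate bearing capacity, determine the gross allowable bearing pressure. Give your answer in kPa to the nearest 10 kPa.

Overburden at base level: q = 16.3 × 0.7 = 11.41 kPa.
Cohesion term c·N_c·s_c = 23.7 × 27.9 × 1.07 = 707.52 kPa; surcharge term q·N_q = 11.41 × 16.4 = 187.12 kPa; self-weight term 0.5·γ·B·N_γ·s_γ = 0.5 × 16.3 × 3.3 × 12.8 × 0.93 = 320.16 kPa.
q_ult = 707.52 + 187.12 + 320.16 = 1214.8 kPa.
q_all = q_ult / FS = 1214.8 / 2 = 607.4 kPa.

q_all ≈ 610 kPa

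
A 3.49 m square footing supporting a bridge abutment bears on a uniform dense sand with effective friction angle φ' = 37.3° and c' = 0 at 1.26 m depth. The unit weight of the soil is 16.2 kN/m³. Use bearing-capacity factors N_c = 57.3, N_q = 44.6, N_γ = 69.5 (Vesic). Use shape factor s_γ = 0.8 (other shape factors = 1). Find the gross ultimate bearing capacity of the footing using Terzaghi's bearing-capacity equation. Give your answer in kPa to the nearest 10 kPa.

q = γ·D_f = 16.2 × 1.26 = 20.412 kPa.
q·N_q = 20.412 × 44.6 = 910.38 kPa
0.5·γ·B·N_γ·s_γ = 0.5 × 16.2 × 3.49 × 69.5 × 0.8 = 1571.8 kPa
q_ult = 910.38 + 1571.8 = 2482.1 kPa.

q_ult ≈ 2480 kPa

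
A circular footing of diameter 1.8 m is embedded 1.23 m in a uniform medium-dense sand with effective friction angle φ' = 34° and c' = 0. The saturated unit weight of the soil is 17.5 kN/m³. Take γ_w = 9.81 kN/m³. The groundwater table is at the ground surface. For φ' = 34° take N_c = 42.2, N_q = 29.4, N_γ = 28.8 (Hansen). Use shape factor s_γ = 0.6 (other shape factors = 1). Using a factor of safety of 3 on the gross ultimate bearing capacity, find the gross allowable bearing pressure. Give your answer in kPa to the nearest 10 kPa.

q_all ≈ 130 kPa

Water table at ground surface, so effective unit weight γ' = 17.5 − 9.81 = 7.69 kN/m³ is used throughout; overburden q = 7.69 × 1.23 = 9.4587 kPa; the same γ' applies in the ½γBN_γ term.
Surcharge term q·N_q = 9.4587 × 29.4 = 278.09 kPa; self-weight term 0.5·γ·B·N_γ·s_γ = 0.5 × 7.69 × 1.8 × 28.8 × 0.6 = 119.59 kPa.
q_ult = 278.09 + 119.59 = 397.68 kPa.
q_all = 397.68 / 3 = 132.56 kPa.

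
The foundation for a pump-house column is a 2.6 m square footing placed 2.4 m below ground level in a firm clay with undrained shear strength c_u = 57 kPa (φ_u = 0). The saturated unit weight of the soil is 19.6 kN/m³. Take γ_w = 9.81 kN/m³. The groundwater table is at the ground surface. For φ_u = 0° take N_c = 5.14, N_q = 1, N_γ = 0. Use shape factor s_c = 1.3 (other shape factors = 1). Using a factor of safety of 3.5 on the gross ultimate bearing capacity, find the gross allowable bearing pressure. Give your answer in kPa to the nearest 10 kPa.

q_all ≈ 120 kPa

Water table at ground surface, so effective unit weight γ' = 19.6 − 9.81 = 9.79 kN/m³ is used throughout; overburden q = 9.79 × 2.4 = 23.496 kPa.
Cohesion term c·N_c·s_c = 57 × 5.14 × 1.3 = 380.87 kPa; surcharge term q·N_q = 23.496 × 1 = 23.496 kPa.
q_ult = 380.87 + 23.496 = 404.37 kPa.
q_all = 404.37 / 3.5 = 115.53 kPa.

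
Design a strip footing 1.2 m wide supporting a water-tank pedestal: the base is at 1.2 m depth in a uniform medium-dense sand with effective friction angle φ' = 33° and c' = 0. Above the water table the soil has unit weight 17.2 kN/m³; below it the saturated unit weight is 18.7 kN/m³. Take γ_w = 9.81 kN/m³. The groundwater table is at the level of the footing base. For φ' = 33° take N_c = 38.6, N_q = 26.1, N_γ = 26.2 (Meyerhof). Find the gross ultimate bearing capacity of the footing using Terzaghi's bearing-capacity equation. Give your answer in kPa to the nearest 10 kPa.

q_ult ≈ 680 kPa

q = γ·D_f = 17.2 × 1.2 = 20.64 kPa.
For the ½γBN_γ term take γ' = 18.7 − 9.81 = 8.89 kN/m³ (soil below base is submerged).
q·N_q = 20.64 × 26.1 = 538.7 kPa
0.5·γ·B·N_γ = 0.5 × 8.89 × 1.2 × 26.2 = 139.75 kPa
q_ult = 538.7 + 139.75 = 678.45 kPa.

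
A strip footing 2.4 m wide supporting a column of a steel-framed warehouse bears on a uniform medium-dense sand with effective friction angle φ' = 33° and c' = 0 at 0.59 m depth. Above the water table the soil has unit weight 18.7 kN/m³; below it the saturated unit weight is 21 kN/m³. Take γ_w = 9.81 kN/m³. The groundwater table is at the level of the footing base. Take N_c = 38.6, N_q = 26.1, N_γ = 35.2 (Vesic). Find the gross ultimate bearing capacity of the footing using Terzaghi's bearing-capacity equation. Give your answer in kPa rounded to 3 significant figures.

q_ult ≈ 761 kPa

Overburden at base level: q = 18.7 × 0.59 = 11.033 kPa.
Below the base the soil is submerged, so the ½γBN_γ term uses γ' = 21 − 9.81 = 11.19 kN/m³.
Surcharge term q·N_q = 11.033 × 26.1 = 287.96 kPa; self-weight term 0.5·γ·B·N_γ = 0.5 × 11.19 × 2.4 × 35.2 = 472.67 kPa.
q_ult = 287.96 + 472.67 = 760.63 kPa.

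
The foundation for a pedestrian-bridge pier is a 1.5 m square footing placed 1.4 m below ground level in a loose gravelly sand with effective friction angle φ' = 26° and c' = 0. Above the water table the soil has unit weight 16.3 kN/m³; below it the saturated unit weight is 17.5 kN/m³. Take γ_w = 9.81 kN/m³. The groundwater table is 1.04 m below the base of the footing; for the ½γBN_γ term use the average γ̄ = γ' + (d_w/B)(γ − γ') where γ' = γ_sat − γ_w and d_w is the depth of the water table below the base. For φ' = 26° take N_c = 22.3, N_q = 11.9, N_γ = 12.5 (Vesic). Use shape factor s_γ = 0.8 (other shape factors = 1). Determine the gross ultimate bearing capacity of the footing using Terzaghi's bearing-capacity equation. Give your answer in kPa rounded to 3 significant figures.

q_ult ≈ 374 kPa

Overburden at base level: q = 16.3 × 1.4 = 22.82 kPa.
The water table is 1.04 m below the base (< B = 1.5 m), so the ½γBN_γ term uses γ̄ = γ' + (d_w/B)(γ − γ') = 7.69 + (1.04/1.5)(16.3 − 7.69) = 13.66 kN/m³.
Surcharge term q·N_q = 22.82 × 11.9 = 271.56 kPa; self-weight term 0.5·γ·B·N_γ·s_γ = 0.5 × 13.66 × 1.5 × 12.5 × 0.8 = 102.45 kPa.
q_ult = 271.56 + 102.45 = 374 kPa.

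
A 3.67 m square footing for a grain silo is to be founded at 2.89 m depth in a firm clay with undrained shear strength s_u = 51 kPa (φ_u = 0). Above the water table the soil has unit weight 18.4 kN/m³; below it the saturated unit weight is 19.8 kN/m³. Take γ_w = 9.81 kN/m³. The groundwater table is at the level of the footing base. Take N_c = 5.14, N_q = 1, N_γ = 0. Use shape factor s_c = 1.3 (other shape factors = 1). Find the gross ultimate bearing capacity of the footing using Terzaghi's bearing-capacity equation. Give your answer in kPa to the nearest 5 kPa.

q = γ·D_f = 18.4 × 2.89 = 53.176 kPa.
c·N_c·s_c = 51 × 5.14 × 1.3 = 340.78 kPa
q·N_q = 53.176 × 1 = 53.176 kPa
q_ult = 340.78 + 53.176 = 393.96 kPa.

q_ult ≈ 395 kPa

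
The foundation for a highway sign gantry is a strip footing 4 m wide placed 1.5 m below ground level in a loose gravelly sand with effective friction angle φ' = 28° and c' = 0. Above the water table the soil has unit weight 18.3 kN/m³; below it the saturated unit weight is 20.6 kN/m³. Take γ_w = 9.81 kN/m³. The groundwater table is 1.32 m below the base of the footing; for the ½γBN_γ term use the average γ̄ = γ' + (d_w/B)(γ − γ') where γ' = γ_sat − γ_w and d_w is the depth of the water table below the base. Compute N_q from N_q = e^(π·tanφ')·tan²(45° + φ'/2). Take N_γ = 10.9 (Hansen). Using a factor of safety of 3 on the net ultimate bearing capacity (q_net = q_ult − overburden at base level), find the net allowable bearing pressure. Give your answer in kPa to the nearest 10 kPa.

N_q = e^(π·tan28°)·tan²(59°) = 14.72.
Effective surcharge at the founding depth q = γ·D_f = 18.3 × 1.5 = 27.45 kPa.
With d_w = 1.32 m < B, γ̄ = 10.79 + (1.32/4) × (18.3 − 10.79) = 13.268 kN/m³.
q_ult = q·N_q + 0.5·γ·B·N_γ
     = 27.45 × 14.72 + 0.5 × 13.268 × 4 × 10.9
     = 404.06 + 289.25 = 693.31 kPa.
q_net = 693.31 − 27.45 = 665.86 kPa.
q_all(net) = 665.86 / 3 = 221.95 kPa.

q_all(net) ≈ 220 kPa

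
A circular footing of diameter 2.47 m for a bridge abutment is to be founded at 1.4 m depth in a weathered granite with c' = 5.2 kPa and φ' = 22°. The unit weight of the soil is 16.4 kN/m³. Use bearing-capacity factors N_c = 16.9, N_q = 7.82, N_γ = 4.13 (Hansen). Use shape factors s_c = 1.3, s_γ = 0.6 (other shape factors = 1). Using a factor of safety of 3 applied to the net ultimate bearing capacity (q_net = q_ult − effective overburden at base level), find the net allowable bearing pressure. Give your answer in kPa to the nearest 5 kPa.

Overburden at base level: q = 16.4 × 1.4 = 22.96 kPa.
Cohesion term c·N_c·s_c = 5.2 × 16.9 × 1.3 = 114.24 kPa; surcharge term q·N_q = 22.96 × 7.82 = 179.55 kPa; self-weight term 0.5·γ·B·N_γ·s_γ = 0.5 × 16.4 × 2.47 × 4.13 × 0.6 = 50.189 kPa.
q_ult = 114.24 + 179.55 + 50.189 = 343.98 kPa.
Net ultimate: q_net = 343.98 − 22.96 = 321.02 kPa.
q_all(net) = 321.02 / 3 = 107.01 kPa.

q_all(net) ≈ 105 kPa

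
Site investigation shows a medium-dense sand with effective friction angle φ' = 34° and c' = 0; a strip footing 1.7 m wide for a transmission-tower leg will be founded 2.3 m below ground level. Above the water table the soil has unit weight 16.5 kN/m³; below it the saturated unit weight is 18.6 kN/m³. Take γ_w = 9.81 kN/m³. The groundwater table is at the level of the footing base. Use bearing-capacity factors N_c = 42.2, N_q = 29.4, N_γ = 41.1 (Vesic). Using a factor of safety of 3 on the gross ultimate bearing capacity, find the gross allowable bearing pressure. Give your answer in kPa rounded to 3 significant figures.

Overburden at base level: q = 16.5 × 2.3 = 37.95 kPa.
Below the base the soil is submerged, so the ½γBN_γ term uses γ' = 18.6 − 9.81 = 8.79 kN/m³.
Surcharge term q·N_q = 37.95 × 29.4 = 1115.7 kPa; self-weight term 0.5·γ·B·N_γ = 0.5 × 8.79 × 1.7 × 41.1 = 307.08 kPa.
q_ult = 1115.7 + 307.08 = 1422.8 kPa.
q_all = 1422.8 / 3 = 474.27 kPa.

q_all ≈ 474 kPa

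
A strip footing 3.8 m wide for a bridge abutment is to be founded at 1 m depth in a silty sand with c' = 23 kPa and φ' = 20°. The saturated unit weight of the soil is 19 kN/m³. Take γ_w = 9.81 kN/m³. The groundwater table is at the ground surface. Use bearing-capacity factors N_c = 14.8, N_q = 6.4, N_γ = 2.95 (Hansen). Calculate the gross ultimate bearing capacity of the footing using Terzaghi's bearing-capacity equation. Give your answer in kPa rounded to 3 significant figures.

q_ult ≈ 451 kPa

Water table at ground surface, so effective unit weight γ' = 19 − 9.81 = 9.19 kN/m³ is used throughout; overburden q = 9.19 × 1 = 9.19 kPa; the same γ' applies in the ½γBN_γ term.
Cohesion term c·N_c = 23 × 14.8 = 340.4 kPa; surcharge term q·N_q = 9.19 × 6.4 = 58.816 kPa; self-weight term 0.5·γ·B·N_γ = 0.5 × 9.19 × 3.8 × 2.95 = 51.51 kPa.
q_ult = 340.4 + 58.816 + 51.51 = 450.73 kPa.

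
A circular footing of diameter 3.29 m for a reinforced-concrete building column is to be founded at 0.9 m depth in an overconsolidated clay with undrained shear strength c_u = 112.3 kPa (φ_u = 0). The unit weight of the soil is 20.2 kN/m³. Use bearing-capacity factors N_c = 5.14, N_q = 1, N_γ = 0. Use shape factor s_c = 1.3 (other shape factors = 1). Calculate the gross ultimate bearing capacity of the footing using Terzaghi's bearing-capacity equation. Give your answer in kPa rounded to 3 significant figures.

Effective surcharge at the founding depth q = γ·D_f = 20.2 × 0.9 = 18.18 kPa.
q_ult = c·N_c·s_c + q·N_q
     = 112.3 × 5.14 × 1.3 + 18.18 × 1
     = 750.39 + 18.18 = 768.57 kPa.

q_ult ≈ 769 kPa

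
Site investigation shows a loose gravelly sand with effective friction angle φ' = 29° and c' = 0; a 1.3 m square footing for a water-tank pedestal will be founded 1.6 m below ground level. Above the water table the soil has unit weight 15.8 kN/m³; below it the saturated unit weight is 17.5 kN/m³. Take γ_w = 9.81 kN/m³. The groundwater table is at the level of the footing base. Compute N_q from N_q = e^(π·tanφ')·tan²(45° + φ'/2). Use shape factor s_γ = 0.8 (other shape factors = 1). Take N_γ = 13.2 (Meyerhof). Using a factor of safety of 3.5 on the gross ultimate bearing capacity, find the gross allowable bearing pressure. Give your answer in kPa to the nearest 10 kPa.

q_all ≈ 130 kPa

N_q = e^(π·tan29°)·tan²(59.5°) = 16.44.
Effective surcharge at the founding depth q = γ·D_f = 15.8 × 1.6 = 25.28 kPa.
The water table coincides with the base, so in the self-weight term γ → γ' = 7.69 kN/m³.
q_ult = q·N_q + 0.5·γ·B·N_γ·s_γ
     = 25.28 × 16.443 + 0.5 × 7.69 × 1.3 × 13.2 × 0.8
     = 415.69 + 52.784 = 468.47 kPa.
q_all = 468.47 / 3.5 = 133.85 kPa.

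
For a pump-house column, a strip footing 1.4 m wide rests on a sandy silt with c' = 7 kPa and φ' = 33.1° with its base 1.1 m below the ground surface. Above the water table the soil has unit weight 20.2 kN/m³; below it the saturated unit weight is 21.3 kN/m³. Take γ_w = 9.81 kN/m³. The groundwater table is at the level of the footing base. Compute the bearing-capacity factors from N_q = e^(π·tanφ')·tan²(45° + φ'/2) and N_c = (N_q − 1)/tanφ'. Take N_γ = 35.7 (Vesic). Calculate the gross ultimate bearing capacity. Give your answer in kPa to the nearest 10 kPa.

tan33.1° = 0.6519, so N_q = e^(π×0.6519)·tan²(61.55°) = 7.752 × 3.406 = 26.41.
N_c = (26.41 − 1)/tan33.1° = 38.97.
Overburden at base level: q = 20.2 × 1.1 = 22.22 kPa.
Below the base the soil is submerged, so the ½γBN_γ term uses γ' = 21.3 − 9.81 = 11.49 kN/m³.
Cohesion term c·N_c = 7 × 38.973 = 272.81 kPa; surcharge term q·N_q = 22.22 × 26.406 = 586.75 kPa; self-weight term 0.5·γ·B·N_γ = 0.5 × 11.49 × 1.4 × 35.7 = 287.14 kPa.
q_ult = 272.81 + 586.75 + 287.14 = 1146.7 kPa.

q_ult ≈ 1150 kPa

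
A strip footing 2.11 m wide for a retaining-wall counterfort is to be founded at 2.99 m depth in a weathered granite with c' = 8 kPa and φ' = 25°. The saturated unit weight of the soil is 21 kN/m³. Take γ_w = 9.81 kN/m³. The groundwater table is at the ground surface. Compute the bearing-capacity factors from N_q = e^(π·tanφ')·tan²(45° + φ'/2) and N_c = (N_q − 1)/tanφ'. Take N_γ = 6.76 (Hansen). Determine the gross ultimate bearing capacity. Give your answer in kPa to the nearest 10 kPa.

tan25° = 0.4663, so N_q = e^(π×0.4663)·tan²(57.5°) = 4.327 × 2.464 = 10.66.
N_c = (10.66 − 1)/tan25° = 20.72.
With the water table at the surface the whole profile is submerged: γ' = 21 − 9.81 = 11.19 kN/m³, so q = γ'·D_f = 33.458 kPa; the same γ' applies in the ½γBN_γ term.
q_ult = c·N_c + q·N_q + 0.5·γ·B·N_γ
     = 8 × 20.721 + 33.458 × 10.662 + 0.5 × 11.19 × 2.11 × 6.76
     = 165.76 + 356.74 + 79.805 = 602.3 kPa.

q_ult ≈ 600 kPa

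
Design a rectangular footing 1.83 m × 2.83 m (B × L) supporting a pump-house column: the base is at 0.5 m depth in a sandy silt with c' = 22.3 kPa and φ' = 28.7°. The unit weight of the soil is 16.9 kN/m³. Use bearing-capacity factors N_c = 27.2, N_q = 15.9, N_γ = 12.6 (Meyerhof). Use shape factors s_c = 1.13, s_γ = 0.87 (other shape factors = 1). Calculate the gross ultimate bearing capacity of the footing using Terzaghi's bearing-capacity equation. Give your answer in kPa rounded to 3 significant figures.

q_ult ≈ 989 kPa

Effective surcharge at the founding depth q = γ·D_f = 16.9 × 0.5 = 8.45 kPa.
q_ult = c·N_c·s_c + q·N_q + 0.5·γ·B·N_γ·s_γ
     = 22.3 × 27.2 × 1.13 + 8.45 × 15.9 + 0.5 × 16.9 × 1.83 × 12.6 × 0.87
     = 685.41 + 134.35 + 169.51 = 989.28 kPa.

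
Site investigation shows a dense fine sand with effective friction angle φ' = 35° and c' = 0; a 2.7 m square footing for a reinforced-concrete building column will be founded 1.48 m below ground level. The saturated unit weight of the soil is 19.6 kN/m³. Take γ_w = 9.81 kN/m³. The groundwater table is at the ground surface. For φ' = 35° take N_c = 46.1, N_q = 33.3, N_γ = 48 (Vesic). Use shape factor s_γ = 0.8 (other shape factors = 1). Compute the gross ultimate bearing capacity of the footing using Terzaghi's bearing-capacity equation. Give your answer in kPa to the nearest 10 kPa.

With the water table at the surface the whole profile is submerged: γ' = 19.6 − 9.81 = 9.79 kN/m³, so q = γ'·D_f = 14.489 kPa; the same γ' applies in the ½γBN_γ term.
q_ult = q·N_q + 0.5·γ·B·N_γ·s_γ
     = 14.489 × 33.3 + 0.5 × 9.79 × 2.7 × 48 × 0.8
     = 482.49 + 507.51 = 990 kPa.

q_ult ≈ 990 kPa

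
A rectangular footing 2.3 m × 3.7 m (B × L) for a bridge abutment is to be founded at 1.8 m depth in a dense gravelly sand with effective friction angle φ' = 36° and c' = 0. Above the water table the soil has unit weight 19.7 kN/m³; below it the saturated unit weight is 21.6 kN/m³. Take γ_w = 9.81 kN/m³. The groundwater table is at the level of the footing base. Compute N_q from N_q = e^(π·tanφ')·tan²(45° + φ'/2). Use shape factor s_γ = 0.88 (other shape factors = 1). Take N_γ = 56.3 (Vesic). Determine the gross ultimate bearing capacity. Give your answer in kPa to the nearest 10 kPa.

q_ult ≈ 2010 kPa

tan36° = 0.7265, so N_q = e^(π×0.7265)·tan²(63°) = 9.801 × 3.852 = 37.75.
Overburden at base level: q = 19.7 × 1.8 = 35.46 kPa.
Below the base the soil is submerged, so the ½γBN_γ term uses γ' = 21.6 − 9.81 = 11.79 kN/m³.
Surcharge term q·N_q = 35.46 × 37.752 = 1338.7 kPa; self-weight term 0.5·γ·B·N_γ·s_γ = 0.5 × 11.79 × 2.3 × 56.3 × 0.88 = 671.74 kPa.
q_ult = 1338.7 + 671.74 = 2010.4 kPa.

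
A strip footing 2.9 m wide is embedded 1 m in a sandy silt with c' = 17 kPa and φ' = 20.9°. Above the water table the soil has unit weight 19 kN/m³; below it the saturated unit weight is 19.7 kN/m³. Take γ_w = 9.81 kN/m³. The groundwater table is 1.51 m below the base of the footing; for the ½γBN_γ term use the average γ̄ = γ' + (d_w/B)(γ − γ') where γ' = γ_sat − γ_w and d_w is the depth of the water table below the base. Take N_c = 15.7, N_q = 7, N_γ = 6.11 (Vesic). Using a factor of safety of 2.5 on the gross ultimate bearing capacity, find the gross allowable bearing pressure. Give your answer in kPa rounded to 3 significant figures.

q_all ≈ 212 kPa

q = γ·D_f = 19 × 1 = 19 kPa.
γ' = 9.89 kN/m³; averaging over the depth B below the base, γ̄ = γ' + (d_w/B)(γ − γ') = 14.633 kN/m³.
c·N_c = 17 × 15.7 = 266.9 kPa
q·N_q = 19 × 7 = 133 kPa
0.5·γ·B·N_γ = 0.5 × 14.633 × 2.9 × 6.11 = 129.65 kPa
q_ult = 266.9 + 133 + 129.65 = 529.55 kPa.
q_all = 529.55 / 2.5 = 211.82 kPa.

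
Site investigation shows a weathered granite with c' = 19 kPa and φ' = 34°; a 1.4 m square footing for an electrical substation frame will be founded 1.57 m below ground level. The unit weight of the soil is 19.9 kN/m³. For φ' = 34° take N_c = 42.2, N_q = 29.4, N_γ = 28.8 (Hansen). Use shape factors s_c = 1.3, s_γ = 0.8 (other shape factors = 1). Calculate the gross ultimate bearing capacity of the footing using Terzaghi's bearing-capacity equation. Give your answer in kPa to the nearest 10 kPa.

q_ult ≈ 2280 kPa

Overburden at base level: q = 19.9 × 1.57 = 31.243 kPa.
Cohesion term c·N_c·s_c = 19 × 42.2 × 1.3 = 1042.3 kPa; surcharge term q·N_q = 31.243 × 29.4 = 918.54 kPa; self-weight term 0.5·γ·B·N_γ·s_γ = 0.5 × 19.9 × 1.4 × 28.8 × 0.8 = 320.95 kPa.
q_ult = 1042.3 + 918.54 + 320.95 = 2281.8 kPa.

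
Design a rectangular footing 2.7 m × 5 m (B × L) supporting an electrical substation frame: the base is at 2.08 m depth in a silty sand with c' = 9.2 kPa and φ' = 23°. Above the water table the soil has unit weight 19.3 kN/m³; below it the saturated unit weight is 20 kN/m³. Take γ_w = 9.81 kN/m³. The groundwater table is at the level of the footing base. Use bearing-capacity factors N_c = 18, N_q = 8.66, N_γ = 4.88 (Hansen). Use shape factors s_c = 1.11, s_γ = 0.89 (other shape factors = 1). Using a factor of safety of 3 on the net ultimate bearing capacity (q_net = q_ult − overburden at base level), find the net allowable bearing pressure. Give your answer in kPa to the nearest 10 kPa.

Effective surcharge at the founding depth q = γ·D_f = 19.3 × 2.08 = 40.144 kPa.
The water table coincides with the base, so in the self-weight term γ → γ' = 10.19 kN/m³.
q_ult = c·N_c·s_c + q·N_q + 0.5·γ·B·N_γ·s_γ
     = 9.2 × 18 × 1.11 + 40.144 × 8.66 + 0.5 × 10.19 × 2.7 × 4.88 × 0.89
     = 183.82 + 347.65 + 59.747 = 591.21 kPa.
q_net = 591.21 − 40.144 = 551.07 kPa.
q_all(net) = 551.07 / 3 = 183.69 kPa.

q_all(net) ≈ 180 kPa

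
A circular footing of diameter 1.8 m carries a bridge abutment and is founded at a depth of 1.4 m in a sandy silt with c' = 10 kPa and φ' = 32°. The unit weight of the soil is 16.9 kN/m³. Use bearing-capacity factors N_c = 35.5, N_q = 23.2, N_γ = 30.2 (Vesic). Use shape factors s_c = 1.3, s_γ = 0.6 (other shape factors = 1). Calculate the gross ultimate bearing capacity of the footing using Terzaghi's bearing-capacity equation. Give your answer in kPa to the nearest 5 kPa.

q_ult ≈ 1285 kPa

q = γ·D_f = 16.9 × 1.4 = 23.66 kPa.
c·N_c·s_c = 10 × 35.5 × 1.3 = 461.5 kPa
q·N_q = 23.66 × 23.2 = 548.91 kPa
0.5·γ·B·N_γ·s_γ = 0.5 × 16.9 × 1.8 × 30.2 × 0.6 = 275.61 kPa
q_ult = 461.5 + 548.91 + 275.61 = 1286 kPa.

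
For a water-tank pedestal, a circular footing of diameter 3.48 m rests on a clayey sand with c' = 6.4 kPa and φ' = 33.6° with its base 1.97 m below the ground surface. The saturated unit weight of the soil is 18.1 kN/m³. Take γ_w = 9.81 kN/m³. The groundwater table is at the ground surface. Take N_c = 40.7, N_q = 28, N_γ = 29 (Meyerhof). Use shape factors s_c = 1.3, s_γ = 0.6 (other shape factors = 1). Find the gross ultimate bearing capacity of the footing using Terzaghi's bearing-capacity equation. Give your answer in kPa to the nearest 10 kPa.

With the water table at the surface the whole profile is submerged: γ' = 18.1 − 9.81 = 8.29 kN/m³, so q = γ'·D_f = 16.331 kPa; the same γ' applies in the ½γBN_γ term.
q_ult = c·N_c·s_c + q·N_q + 0.5·γ·B·N_γ·s_γ
     = 6.4 × 40.7 × 1.3 + 16.331 × 28 + 0.5 × 8.29 × 3.48 × 29 × 0.6
     = 338.62 + 457.28 + 250.99 = 1046.9 kPa.

q_ult ≈ 1050 kPa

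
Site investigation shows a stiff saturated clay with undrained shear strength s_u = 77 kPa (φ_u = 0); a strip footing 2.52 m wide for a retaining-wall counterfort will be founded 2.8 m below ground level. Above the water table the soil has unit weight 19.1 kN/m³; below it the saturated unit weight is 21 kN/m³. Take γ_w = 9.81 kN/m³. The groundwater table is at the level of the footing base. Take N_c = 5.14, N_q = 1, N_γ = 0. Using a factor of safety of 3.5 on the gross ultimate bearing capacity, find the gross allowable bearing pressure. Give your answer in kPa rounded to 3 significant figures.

q_all ≈ 128 kPa

Effective surcharge at the founding depth q = γ·D_f = 19.1 × 2.8 = 53.48 kPa.
q_ult = c·N_c + q·N_q
     = 77 × 5.14 + 53.48 × 1
     = 395.78 + 53.48 = 449.26 kPa.
q_all = 449.26 / 3.5 = 128.36 kPa.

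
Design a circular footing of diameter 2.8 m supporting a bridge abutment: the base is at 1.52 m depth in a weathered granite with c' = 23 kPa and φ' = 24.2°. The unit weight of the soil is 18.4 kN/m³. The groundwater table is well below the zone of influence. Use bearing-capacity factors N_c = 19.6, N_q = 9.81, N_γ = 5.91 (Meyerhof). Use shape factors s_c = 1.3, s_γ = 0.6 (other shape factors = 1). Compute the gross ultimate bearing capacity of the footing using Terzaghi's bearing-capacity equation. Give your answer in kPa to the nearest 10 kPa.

q_ult ≈ 950 kPa

Effective surcharge at the founding depth q = γ·D_f = 18.4 × 1.52 = 27.968 kPa.
q_ult = c·N_c·s_c + q·N_q + 0.5·γ·B·N_γ·s_γ
     = 23 × 19.6 × 1.3 + 27.968 × 9.81 + 0.5 × 18.4 × 2.8 × 5.91 × 0.6
     = 586.04 + 274.37 + 91.345 = 951.75 kPa.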